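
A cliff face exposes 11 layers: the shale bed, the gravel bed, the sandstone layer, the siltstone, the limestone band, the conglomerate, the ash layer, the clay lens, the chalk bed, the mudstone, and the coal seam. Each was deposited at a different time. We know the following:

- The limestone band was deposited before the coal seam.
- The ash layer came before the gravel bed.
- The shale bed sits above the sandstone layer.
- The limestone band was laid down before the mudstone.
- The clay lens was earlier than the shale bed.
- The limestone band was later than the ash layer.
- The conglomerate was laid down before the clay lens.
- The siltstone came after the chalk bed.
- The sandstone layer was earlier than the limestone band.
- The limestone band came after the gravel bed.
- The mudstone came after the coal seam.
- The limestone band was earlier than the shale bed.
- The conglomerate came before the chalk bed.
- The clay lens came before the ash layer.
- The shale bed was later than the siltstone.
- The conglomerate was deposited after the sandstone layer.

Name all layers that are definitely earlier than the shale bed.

Directly stated before the shale bed: the clay lens, the limestone band, the sandstone layer, and the siltstone.
The ash layer reaches the shale bed via the ash layer → the limestone band → the shale bed.
The chalk bed reaches the shale bed via the chalk bed → the siltstone → the shale bed.
The conglomerate reaches the shale bed via the conglomerate → the clay lens → the shale bed.
Likewise the gravel bed reaches the shale bed by chaining the stated constraints.

the ash layer, the chalk bed, the clay lens, the conglomerate, the gravel bed, the limestone band, the sandstone layer, the siltstone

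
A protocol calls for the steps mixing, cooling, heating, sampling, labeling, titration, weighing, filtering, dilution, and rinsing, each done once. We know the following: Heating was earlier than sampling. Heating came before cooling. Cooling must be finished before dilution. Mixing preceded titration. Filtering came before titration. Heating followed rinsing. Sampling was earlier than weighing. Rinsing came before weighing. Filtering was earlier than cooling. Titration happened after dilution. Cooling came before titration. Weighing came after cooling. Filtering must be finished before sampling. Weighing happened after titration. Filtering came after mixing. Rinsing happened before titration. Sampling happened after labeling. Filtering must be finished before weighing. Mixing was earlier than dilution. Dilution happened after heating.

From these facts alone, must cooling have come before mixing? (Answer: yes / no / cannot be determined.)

Tracing the constraints gives mixing → filtering → cooling, so mixing must come before cooling.
That means cooling cannot be before mixing.

no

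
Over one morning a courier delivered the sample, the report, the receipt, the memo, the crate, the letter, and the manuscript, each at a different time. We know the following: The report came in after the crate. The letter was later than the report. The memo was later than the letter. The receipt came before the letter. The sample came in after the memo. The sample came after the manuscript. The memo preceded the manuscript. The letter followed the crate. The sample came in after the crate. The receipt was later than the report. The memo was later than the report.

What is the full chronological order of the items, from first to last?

the crate, the report, the receipt, the letter, the memo, the manuscript, the sample

The constraints fix every adjacent pair, so only one ordering works:
the crate → the report → the receipt → the letter → the memo → the manuscript → the sample.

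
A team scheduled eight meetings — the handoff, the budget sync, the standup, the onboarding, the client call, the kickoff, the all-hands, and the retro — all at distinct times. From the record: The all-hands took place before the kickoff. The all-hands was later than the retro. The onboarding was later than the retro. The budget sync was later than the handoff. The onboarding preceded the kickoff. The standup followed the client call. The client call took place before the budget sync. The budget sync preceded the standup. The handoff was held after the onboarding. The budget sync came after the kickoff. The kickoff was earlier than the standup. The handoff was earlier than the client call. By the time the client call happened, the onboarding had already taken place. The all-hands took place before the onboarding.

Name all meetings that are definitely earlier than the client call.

Directly stated before the client call: the handoff and the onboarding.
The all-hands reaches the client call via the all-hands → the onboarding → the client call.
The retro reaches the client call via the retro → the onboarding → the client call.
No chain forces the kickoff (or any of the others) ahead of the client call.

the all-hands, the handoff, the onboarding, the retro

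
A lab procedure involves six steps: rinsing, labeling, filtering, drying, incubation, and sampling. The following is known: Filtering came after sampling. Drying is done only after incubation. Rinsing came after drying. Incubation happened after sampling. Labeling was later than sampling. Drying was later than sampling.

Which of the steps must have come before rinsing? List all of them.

drying, incubation, sampling

Directly stated before rinsing: drying.
Incubation reaches rinsing via incubation → drying → rinsing.
Sampling reaches rinsing via sampling → drying → rinsing.
No chain forces labeling (or any of the others) ahead of rinsing.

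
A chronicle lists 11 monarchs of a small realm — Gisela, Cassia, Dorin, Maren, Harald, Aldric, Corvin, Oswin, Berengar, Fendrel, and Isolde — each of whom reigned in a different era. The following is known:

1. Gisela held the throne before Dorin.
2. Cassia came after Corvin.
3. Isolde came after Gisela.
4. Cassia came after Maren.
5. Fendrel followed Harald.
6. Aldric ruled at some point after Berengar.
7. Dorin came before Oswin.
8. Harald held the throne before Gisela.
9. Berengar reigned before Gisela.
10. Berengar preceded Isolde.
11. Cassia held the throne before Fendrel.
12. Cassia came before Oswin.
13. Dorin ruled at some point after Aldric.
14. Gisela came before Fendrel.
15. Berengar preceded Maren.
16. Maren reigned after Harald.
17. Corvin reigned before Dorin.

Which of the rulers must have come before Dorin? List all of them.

Aldric, Berengar, Corvin, Gisela, Harald

Directly stated before Dorin: Aldric, Corvin, and Gisela.
Berengar reaches Dorin via Berengar → Aldric → Dorin.
Harald reaches Dorin via Harald → Gisela → Dorin.
No chain forces Maren (or any of the others) ahead of Dorin.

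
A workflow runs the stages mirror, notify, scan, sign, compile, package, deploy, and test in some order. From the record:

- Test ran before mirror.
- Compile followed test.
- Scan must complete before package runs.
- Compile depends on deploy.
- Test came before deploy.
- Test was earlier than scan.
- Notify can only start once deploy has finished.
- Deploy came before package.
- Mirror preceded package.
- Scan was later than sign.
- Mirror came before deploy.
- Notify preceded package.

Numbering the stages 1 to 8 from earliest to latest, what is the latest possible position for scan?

Scan must come before package — 1 stage forced after it.
Everything else can be placed before scan in some valid order, so scan can sit as late as position 8 − 1 = 7.

7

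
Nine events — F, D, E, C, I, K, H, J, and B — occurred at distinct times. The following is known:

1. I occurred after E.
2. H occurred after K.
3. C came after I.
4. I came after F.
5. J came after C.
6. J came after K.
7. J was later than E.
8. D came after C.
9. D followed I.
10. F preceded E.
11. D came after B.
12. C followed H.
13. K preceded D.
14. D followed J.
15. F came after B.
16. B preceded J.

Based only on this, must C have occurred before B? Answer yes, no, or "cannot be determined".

no

Tracing the constraints gives B → F → I → C, so B must come before C.
That means C cannot be before B.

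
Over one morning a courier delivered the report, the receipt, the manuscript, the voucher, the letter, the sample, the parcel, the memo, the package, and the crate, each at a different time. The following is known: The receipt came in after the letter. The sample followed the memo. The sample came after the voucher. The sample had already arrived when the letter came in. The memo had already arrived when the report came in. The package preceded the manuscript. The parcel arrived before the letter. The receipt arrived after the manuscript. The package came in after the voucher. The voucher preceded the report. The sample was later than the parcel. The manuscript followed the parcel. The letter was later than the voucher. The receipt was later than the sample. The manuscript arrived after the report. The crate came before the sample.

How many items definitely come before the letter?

Directly stated before the letter: the parcel, the sample, and the voucher.
The crate reaches the letter via the crate → the sample → the letter.
The memo reaches the letter via the memo → the sample → the letter.
That's the crate, the memo, the parcel, the sample, and the voucher — 5 in all.

5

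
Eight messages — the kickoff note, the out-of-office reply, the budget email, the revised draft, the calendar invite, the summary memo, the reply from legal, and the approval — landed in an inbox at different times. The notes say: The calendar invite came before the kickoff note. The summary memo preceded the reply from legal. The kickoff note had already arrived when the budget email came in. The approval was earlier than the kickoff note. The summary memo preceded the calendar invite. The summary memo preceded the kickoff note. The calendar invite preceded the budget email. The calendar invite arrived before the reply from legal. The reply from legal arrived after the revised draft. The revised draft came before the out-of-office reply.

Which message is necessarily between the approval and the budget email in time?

Tracing the constraints gives the approval → the kickoff note → the budget email, so the kickoff note sits after the approval and before the budget email.
No other message is forced both after the approval and before the budget email.

the kickoff note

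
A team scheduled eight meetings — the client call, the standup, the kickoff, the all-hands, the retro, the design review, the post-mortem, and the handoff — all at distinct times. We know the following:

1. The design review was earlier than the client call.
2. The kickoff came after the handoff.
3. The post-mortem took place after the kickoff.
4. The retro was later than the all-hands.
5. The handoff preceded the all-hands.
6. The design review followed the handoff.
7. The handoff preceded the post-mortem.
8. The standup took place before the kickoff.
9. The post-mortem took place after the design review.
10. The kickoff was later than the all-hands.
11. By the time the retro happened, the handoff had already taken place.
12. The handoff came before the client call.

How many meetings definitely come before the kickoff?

3

Directly stated before the kickoff: the all-hands, the handoff, and the standup.
No chain forces the post-mortem (or any of the others) ahead of the kickoff.
That's the all-hands, the handoff, and the standup — 3 in all.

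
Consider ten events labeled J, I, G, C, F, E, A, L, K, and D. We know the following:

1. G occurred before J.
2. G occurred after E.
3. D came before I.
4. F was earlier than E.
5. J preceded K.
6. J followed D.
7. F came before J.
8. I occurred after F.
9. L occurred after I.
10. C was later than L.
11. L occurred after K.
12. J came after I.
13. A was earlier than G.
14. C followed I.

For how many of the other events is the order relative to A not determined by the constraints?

Forced after A: C, G, J, K, and L.
That leaves D, E, F, and I with no forced order relative to A — 4.

4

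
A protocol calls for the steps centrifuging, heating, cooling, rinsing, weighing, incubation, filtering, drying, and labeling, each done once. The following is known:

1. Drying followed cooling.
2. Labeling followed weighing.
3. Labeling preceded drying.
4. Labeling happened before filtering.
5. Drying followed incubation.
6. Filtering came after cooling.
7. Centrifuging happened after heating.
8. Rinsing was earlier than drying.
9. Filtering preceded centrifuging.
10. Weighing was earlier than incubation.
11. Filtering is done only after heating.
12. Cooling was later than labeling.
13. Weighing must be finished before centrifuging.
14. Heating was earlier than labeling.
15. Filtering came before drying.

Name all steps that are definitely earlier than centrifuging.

cooling, filtering, heating, labeling, weighing

Directly stated before centrifuging: filtering, heating, and weighing.
Cooling reaches centrifuging via cooling → filtering → centrifuging.
Labeling reaches centrifuging via labeling → filtering → centrifuging.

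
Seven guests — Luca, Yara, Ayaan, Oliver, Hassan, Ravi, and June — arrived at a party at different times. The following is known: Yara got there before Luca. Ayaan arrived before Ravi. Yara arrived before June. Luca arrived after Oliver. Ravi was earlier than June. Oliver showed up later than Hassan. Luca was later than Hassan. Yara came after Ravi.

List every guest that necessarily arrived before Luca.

Ayaan, Hassan, Oliver, Ravi, Yara

Directly stated before Luca: Hassan, Oliver, and Yara.
Ayaan reaches Luca via Ayaan → Ravi → Yara → Luca.
Ravi reaches Luca via Ravi → Yara → Luca.
No chain forces June ahead of Luca.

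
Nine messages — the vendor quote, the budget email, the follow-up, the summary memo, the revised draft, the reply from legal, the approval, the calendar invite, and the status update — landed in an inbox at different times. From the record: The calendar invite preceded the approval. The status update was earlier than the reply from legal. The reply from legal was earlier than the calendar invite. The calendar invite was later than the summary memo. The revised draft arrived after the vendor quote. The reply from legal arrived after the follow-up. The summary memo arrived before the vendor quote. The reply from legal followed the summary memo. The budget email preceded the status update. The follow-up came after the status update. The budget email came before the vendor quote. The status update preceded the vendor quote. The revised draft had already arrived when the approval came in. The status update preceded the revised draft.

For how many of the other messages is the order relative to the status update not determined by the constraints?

1

Forced before the status update: the budget email; forced after the status update: the approval, the calendar invite, the follow-up, the reply from legal, the revised draft, and the vendor quote.
That leaves the summary memo with no forced order relative to the status update — 1.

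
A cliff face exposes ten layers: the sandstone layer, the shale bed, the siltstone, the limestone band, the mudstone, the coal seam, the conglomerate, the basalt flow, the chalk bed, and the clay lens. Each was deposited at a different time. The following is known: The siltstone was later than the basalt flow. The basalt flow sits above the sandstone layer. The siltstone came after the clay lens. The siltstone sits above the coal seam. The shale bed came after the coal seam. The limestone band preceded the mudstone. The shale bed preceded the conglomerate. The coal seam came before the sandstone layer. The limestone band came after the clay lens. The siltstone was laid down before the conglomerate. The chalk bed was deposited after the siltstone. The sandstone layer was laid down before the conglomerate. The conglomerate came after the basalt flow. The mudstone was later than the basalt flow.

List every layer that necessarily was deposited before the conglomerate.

Directly stated before the conglomerate: the basalt flow, the sandstone layer, the shale bed, and the siltstone.
The clay lens reaches the conglomerate via the clay lens → the siltstone → the conglomerate.
The coal seam reaches the conglomerate via the coal seam → the siltstone → the conglomerate.

the basalt flow, the clay lens, the coal seam, the sandstone layer, the shale bed, the siltstone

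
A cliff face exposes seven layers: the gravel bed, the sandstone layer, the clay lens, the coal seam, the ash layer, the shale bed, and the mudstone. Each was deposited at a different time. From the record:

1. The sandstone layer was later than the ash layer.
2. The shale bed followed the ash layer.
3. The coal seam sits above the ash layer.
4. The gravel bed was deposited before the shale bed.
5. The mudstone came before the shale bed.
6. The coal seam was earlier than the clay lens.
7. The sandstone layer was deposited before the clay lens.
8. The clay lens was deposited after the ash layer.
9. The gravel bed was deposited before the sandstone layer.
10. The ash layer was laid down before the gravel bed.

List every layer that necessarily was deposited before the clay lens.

Directly stated before the clay lens: the ash layer, the coal seam, and the sandstone layer.
The gravel bed reaches the clay lens via the gravel bed → the sandstone layer → the clay lens.

the ash layer, the coal seam, the gravel bed, the sandstone layer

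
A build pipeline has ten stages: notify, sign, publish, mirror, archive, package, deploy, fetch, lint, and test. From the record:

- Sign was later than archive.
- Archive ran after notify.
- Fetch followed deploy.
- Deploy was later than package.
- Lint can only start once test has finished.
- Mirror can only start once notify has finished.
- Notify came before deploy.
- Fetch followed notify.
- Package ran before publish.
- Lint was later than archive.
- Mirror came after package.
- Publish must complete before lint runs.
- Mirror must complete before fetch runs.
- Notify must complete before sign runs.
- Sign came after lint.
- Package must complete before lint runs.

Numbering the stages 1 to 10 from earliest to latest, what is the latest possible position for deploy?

9

Deploy must come before fetch — 1 stage forced after it.
Everything else can be placed before deploy in some valid order, so deploy can sit as late as position 10 − 1 = 9.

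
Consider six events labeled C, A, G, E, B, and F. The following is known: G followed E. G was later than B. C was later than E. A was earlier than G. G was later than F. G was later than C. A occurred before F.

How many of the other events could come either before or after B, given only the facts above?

Forced after B: G.
That leaves A, C, E, and F with no forced order relative to B — 4.

4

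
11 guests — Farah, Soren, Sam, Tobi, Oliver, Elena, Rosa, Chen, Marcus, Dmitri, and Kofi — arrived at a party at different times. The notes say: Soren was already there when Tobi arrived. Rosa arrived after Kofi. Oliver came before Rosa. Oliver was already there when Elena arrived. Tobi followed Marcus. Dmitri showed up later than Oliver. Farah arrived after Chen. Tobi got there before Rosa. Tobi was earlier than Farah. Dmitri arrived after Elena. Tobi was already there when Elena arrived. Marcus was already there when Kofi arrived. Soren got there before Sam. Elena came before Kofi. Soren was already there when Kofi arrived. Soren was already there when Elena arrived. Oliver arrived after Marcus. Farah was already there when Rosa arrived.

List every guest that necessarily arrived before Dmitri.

Directly stated before Dmitri: Elena and Oliver.
Marcus reaches Dmitri via Marcus → Oliver → Dmitri.
Soren reaches Dmitri via Soren → Elena → Dmitri.
Tobi reaches Dmitri via Tobi → Elena → Dmitri.
No chain forces Sam (or any of the others) ahead of Dmitri.

Elena, Marcus, Oliver, Soren, Tobi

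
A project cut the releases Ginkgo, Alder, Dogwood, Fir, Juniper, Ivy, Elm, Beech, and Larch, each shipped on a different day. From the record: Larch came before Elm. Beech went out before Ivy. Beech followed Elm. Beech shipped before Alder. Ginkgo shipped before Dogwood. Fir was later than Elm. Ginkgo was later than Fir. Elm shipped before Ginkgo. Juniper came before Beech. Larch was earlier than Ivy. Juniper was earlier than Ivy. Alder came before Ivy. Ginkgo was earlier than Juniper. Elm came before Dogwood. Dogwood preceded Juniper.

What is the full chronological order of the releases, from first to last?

The constraints fix every adjacent pair, so only one ordering works:
Larch → Elm → Fir → Ginkgo → Dogwood → Juniper → Beech → Alder → Ivy.

Larch, Elm, Fir, Ginkgo, Dogwood, Juniper, Beech, Alder, Ivy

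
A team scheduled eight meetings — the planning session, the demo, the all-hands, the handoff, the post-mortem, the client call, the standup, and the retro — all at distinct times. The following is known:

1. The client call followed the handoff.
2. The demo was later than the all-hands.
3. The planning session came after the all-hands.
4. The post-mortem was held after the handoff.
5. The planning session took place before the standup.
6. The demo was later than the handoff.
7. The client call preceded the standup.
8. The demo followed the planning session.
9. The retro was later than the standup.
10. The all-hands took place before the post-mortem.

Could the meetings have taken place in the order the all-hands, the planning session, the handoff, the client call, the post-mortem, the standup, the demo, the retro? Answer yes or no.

yes

Check each stated constraint against the proposed order — e.g. the planning session is ahead of the demo; the all-hands is ahead of the demo. Every pair is in the required order; nothing is violated.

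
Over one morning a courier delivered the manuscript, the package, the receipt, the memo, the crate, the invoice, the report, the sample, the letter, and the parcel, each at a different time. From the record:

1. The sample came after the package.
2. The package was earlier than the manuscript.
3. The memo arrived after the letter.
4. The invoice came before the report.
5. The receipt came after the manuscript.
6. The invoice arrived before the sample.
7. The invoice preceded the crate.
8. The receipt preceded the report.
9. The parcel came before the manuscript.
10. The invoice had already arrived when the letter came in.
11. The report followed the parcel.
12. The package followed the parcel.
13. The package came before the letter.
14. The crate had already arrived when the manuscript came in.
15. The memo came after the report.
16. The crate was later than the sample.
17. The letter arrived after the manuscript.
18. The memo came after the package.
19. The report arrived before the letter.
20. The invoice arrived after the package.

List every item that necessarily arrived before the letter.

Directly stated before the letter: the invoice, the manuscript, the package, and the report.
The crate reaches the letter via the crate → the manuscript → the letter.
The parcel reaches the letter via the parcel → the manuscript → the letter.
The receipt reaches the letter via the receipt → the report → the letter.
Likewise the sample reaches the letter by chaining the stated constraints.

the crate, the invoice, the manuscript, the package, the parcel, the receipt, the report, the sample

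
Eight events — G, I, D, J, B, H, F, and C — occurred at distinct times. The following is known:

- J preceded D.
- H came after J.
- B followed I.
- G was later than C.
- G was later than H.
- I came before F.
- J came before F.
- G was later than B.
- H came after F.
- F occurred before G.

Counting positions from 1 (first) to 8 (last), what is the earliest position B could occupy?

2

I must come before B — 1 forced predecessor.
Nothing else is forced ahead of B, so its earliest slot is position 1 + 1 = 2.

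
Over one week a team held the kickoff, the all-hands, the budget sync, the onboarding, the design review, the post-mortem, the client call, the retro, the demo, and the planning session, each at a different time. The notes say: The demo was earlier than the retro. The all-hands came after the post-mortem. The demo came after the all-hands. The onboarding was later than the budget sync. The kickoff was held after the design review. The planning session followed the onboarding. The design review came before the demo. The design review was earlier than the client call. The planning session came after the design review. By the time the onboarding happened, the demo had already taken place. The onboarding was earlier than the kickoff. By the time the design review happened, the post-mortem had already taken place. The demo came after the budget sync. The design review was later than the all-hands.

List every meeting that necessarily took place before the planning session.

Directly stated before the planning session: the design review and the onboarding.
The all-hands reaches the planning session via the all-hands → the design review → the planning session.
The budget sync reaches the planning session via the budget sync → the onboarding → the planning session.
The demo reaches the planning session via the demo → the onboarding → the planning session.
Likewise the post-mortem reaches the planning session by chaining the stated constraints.

the all-hands, the budget sync, the demo, the design review, the onboarding, the post-mortem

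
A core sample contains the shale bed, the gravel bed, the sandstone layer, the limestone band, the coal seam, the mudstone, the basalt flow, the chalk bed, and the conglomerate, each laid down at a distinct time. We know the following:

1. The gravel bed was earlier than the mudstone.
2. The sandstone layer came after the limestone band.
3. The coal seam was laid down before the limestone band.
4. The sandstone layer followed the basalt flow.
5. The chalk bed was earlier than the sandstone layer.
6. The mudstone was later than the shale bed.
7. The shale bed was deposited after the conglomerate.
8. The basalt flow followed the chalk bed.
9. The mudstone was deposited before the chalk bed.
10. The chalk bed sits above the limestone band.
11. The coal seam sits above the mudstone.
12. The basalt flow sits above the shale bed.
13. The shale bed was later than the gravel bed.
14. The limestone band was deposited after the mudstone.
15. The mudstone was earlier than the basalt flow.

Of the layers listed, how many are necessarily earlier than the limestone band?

5

Directly stated before the limestone band: the coal seam and the mudstone.
The conglomerate reaches the limestone band via the conglomerate → the shale bed → the mudstone → the limestone band.
The gravel bed reaches the limestone band via the gravel bed → the mudstone → the limestone band.
The shale bed reaches the limestone band via the shale bed → the mudstone → the limestone band.
No chain forces the basalt flow (or any of the others) ahead of the limestone band.
That's the coal seam, the conglomerate, the gravel bed, the mudstone, and the shale bed — 5 in all.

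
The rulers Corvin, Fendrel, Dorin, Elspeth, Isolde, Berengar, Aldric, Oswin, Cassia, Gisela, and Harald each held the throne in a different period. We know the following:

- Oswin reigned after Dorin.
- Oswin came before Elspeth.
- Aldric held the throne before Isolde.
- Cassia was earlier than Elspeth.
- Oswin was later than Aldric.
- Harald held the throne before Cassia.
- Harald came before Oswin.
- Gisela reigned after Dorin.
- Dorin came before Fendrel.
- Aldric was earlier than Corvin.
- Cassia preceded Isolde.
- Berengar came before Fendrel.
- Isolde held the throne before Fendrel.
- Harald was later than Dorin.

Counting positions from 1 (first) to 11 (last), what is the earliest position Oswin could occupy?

Aldric, Dorin, and Harald must all come before Oswin — 3 forced predecessors.
Nothing else is forced ahead of Oswin, so their earliest slot is position 3 + 1 = 4.

4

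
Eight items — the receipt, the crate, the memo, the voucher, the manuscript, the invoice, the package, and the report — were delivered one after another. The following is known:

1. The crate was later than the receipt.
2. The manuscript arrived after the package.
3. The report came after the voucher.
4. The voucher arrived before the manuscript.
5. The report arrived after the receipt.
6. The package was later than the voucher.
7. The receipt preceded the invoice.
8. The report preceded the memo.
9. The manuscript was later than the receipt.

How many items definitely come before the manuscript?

Directly stated before the manuscript: the package, the receipt, and the voucher.
That's the package, the receipt, and the voucher — 3 in all.

3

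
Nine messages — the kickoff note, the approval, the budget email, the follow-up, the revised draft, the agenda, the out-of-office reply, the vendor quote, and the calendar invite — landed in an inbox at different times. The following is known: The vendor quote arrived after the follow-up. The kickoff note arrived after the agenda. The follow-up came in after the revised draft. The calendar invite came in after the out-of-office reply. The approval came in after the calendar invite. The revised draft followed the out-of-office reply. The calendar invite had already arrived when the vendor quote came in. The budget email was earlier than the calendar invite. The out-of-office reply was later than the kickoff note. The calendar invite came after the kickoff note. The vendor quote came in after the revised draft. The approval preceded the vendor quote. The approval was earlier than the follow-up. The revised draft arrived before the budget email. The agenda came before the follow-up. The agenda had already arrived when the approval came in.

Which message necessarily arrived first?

the agenda

The agenda has a chain of constraints placing it before every other message, so the agenda must be first.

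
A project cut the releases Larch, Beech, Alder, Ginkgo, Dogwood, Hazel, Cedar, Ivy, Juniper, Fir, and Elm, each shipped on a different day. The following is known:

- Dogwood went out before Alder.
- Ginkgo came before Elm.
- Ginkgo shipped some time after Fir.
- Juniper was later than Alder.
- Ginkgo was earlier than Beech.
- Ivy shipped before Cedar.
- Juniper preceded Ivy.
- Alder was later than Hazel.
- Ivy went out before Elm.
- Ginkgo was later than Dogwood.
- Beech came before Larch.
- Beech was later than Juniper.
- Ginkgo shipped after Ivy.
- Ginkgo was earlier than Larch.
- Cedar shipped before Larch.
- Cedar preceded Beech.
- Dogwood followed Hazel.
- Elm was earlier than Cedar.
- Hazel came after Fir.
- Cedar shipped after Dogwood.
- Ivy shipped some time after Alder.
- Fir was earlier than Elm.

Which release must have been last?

Larch

Every other release has a chain of constraints placing it before Larch, so Larch is last.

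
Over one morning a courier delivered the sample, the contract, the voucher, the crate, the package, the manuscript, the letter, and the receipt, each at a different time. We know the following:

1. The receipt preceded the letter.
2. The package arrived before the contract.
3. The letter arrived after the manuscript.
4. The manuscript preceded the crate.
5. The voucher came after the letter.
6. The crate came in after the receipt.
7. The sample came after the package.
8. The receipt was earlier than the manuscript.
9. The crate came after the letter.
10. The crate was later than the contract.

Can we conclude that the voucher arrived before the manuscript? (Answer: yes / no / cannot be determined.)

Tracing the constraints gives the manuscript → the letter → the voucher, so the manuscript must come before the voucher.
That means the voucher cannot be before the manuscript.

no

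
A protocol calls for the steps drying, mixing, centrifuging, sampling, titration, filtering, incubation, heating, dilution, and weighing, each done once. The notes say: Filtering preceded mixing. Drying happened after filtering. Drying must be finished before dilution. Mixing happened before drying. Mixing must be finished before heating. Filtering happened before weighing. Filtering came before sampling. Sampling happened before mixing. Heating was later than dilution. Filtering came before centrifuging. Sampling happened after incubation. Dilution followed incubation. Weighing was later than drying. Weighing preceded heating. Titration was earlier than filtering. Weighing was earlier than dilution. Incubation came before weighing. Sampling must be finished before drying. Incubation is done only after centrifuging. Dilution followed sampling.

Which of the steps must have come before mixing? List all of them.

centrifuging, filtering, incubation, sampling, titration

Directly stated before mixing: filtering and sampling.
Centrifuging reaches mixing via centrifuging → incubation → sampling → mixing.
Incubation reaches mixing via incubation → sampling → mixing.
Titration reaches mixing via titration → filtering → mixing.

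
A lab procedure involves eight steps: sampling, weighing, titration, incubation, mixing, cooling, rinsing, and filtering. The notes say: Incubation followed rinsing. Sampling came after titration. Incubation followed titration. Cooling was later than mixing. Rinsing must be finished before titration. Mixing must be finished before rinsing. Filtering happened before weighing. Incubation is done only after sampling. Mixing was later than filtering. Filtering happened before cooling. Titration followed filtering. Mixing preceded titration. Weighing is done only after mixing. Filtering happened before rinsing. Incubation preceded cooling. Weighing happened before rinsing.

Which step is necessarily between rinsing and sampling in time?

Tracing the constraints gives rinsing → titration → sampling, so titration sits after rinsing and before sampling.
No other step is forced both after rinsing and before sampling.

titration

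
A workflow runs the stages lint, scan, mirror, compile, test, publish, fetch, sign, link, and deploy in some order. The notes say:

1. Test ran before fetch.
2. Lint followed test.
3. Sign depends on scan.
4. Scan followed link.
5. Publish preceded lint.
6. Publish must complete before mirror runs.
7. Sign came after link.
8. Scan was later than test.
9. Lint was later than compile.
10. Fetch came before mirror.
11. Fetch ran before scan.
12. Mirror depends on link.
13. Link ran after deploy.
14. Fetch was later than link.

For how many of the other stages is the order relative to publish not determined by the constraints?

Forced after publish: lint and mirror.
That leaves compile, deploy, fetch, link, scan, sign, and test with no forced order relative to publish — 7.

7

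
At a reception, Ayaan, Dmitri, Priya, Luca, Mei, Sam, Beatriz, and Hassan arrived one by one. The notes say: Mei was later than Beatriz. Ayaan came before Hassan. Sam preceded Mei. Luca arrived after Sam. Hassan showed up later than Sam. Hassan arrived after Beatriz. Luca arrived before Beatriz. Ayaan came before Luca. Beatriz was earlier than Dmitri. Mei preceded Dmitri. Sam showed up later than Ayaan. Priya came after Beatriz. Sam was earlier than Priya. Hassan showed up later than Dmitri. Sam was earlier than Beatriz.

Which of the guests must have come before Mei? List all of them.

Ayaan, Beatriz, Luca, Sam

Directly stated before Mei: Beatriz and Sam.
Ayaan reaches Mei via Ayaan → Sam → Mei.
Luca reaches Mei via Luca → Beatriz → Mei.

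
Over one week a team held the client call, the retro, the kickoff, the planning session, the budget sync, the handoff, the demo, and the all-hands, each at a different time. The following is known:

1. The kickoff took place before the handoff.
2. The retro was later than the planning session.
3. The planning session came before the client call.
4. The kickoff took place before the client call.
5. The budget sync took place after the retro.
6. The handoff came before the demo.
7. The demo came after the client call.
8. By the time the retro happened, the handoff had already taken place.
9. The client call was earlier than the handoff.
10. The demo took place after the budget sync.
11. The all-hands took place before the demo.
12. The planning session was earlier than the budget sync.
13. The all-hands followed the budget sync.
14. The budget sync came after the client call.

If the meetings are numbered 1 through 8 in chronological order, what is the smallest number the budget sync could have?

The client call, the handoff, the kickoff, the planning session, and the retro must all come before the budget sync — 5 forced predecessors.
Nothing else is forced ahead of the budget sync, so its earliest slot is position 5 + 1 = 6.

6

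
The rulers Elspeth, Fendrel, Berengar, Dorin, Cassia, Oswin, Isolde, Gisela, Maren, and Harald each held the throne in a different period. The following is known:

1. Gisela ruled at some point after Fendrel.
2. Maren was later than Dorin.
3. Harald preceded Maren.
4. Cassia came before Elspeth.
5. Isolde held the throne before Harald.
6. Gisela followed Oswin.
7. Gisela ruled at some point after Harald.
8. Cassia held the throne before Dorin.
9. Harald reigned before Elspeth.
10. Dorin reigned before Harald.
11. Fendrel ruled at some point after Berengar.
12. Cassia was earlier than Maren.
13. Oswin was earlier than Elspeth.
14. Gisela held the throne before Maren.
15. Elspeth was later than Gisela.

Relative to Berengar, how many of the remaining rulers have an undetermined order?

Forced after Berengar: Elspeth, Fendrel, Gisela, and Maren.
That leaves Cassia, Dorin, Harald, Isolde, and Oswin with no forced order relative to Berengar — 5.

5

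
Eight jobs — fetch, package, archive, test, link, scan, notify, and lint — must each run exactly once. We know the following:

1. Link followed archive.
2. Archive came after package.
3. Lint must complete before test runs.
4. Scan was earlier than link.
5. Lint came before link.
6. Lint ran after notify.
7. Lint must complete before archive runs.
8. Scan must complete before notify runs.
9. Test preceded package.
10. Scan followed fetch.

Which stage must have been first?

Fetch has a chain of constraints placing it before every other stage, so fetch must be first.

fetch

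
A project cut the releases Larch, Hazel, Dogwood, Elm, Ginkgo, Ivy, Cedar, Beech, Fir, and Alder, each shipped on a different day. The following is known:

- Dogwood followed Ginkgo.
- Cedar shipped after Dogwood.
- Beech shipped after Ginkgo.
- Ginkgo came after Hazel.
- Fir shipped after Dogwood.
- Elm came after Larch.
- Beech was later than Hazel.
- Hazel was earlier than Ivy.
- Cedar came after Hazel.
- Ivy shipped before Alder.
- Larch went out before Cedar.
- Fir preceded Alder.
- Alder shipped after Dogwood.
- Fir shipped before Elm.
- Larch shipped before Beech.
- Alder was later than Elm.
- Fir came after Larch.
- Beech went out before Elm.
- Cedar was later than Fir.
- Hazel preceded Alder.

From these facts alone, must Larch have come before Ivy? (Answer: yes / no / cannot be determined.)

cannot be determined

No chain of stated constraints runs from Larch to Ivy, and none runs from Ivy to Larch either.
So the relative order of Larch and Ivy is not fixed by the given facts.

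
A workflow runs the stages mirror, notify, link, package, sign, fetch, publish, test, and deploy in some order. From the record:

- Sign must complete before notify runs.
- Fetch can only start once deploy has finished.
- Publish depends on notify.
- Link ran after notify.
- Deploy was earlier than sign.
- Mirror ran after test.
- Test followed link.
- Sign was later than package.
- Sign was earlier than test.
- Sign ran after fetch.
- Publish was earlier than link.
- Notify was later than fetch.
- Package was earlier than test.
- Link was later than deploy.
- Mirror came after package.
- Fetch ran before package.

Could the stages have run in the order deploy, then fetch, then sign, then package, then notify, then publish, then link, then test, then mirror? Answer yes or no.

The constraints require package before sign, but in the proposed sequence sign appears ahead of package. That one violation is enough.

no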